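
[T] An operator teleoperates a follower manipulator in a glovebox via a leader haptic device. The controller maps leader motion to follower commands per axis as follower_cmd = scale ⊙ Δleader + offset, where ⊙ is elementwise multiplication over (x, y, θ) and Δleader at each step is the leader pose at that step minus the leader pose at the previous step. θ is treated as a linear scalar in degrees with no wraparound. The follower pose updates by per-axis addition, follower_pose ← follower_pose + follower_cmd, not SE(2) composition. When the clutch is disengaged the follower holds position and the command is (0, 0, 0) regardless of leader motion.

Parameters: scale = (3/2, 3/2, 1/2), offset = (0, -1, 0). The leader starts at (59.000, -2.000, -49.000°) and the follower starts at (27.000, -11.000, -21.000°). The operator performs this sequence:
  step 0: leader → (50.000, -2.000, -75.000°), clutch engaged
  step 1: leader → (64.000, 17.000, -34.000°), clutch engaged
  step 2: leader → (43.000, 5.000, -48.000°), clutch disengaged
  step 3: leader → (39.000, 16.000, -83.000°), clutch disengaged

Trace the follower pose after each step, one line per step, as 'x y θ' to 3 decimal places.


13.500 -12.000 -34.000
34.500 15.500 -13.500
34.500 15.500 -13.500
34.500 15.500 -13.500

step 0: Δleader=(-9.000, 0.000, -26.000°), engaged; cmd=(-13.500, -1.000, -13.000°) → follower=(13.500, -12.000, -34.000°)
step 1: Δleader=(14.000, 19.000, 41.000°), engaged; cmd=(21.000, 27.500, 20.500°) → follower=(34.500, 15.500, -13.500°)
step 2: Δleader=(-21.000, -12.000, -14.000°), disengaged; cmd=(0,0,0) → follower holds at (34.500, 15.500, -13.500°)
step 3: Δleader=(-4.000, 11.000, -35.000°), disengaged; cmd=(0,0,0) → follower holds at (34.500, 15.500, -13.500°)


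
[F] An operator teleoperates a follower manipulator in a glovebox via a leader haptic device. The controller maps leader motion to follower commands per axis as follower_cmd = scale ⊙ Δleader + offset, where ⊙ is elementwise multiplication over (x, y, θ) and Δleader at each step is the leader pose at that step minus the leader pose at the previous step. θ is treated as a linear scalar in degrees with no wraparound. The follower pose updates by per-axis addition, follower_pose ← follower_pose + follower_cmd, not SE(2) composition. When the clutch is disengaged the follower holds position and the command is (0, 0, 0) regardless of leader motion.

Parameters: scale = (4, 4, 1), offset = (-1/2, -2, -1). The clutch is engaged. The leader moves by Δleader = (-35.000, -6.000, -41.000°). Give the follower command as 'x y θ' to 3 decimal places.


axis x: 4·-35.000 + -1/2 = -140.500
axis y: 4·-6.000 + -2 = -26.000
axis θ: 1·-41.000 + -1 = -42.000

-140.500 -26.000 -42.000


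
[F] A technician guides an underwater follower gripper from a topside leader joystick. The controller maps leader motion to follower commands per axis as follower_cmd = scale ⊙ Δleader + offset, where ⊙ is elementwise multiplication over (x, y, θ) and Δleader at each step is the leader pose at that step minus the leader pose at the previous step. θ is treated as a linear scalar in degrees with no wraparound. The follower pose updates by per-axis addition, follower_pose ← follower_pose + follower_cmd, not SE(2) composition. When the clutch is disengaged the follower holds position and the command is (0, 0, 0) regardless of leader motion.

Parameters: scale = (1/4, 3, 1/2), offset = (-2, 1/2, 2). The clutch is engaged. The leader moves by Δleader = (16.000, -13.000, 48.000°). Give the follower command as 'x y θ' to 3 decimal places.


2.000 -38.500 26.000

axis x: 1/4·16.000 + -2 = 2.000
axis y: 3·-13.000 + 1/2 = -38.500
axis θ: 1/2·48.000 + 2 = 26.000


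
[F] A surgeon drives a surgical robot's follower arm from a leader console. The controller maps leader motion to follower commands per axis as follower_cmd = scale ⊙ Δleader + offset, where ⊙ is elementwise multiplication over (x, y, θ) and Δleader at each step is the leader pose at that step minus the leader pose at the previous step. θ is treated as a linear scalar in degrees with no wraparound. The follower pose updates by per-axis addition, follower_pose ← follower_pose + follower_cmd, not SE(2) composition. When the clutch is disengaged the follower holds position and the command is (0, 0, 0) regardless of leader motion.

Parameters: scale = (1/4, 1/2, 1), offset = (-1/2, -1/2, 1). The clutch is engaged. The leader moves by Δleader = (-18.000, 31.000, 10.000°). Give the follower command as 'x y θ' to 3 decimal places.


axis x: 1/4·-18.000 + -1/2 = -5.000
axis y: 1/2·31.000 + -1/2 = 15.000
axis θ: 1·10.000 + 1 = 11.000

-5.000 15.000 11.000


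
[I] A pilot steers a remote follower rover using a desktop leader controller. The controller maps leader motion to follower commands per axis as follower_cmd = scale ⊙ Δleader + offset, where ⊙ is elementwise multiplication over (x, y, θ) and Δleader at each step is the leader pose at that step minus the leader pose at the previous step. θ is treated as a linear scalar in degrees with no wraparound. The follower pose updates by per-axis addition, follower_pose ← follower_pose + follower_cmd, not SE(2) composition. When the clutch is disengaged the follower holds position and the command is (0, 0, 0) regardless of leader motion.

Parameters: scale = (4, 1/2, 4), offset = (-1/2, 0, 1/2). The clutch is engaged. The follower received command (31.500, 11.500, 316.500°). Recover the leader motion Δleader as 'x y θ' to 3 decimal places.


axis x: (31.500 − -1/2) / (4) = 8.000
axis y: (11.500 − 0) / (1/2) = 23.000
axis θ: (316.500 − 1/2) / (4) = 79.000

8.000 23.000 79.000


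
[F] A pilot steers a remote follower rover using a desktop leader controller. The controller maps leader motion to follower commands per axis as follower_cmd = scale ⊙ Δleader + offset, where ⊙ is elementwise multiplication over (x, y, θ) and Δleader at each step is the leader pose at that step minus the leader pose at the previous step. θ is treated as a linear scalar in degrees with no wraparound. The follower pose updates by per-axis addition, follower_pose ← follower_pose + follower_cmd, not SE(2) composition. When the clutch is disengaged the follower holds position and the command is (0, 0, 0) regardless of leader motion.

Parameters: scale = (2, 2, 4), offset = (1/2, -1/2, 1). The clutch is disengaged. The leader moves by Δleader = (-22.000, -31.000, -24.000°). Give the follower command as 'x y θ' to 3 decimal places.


clutch disengaged → follower holds; cmd = (0, 0, 0)

0.000 0.000 0.000


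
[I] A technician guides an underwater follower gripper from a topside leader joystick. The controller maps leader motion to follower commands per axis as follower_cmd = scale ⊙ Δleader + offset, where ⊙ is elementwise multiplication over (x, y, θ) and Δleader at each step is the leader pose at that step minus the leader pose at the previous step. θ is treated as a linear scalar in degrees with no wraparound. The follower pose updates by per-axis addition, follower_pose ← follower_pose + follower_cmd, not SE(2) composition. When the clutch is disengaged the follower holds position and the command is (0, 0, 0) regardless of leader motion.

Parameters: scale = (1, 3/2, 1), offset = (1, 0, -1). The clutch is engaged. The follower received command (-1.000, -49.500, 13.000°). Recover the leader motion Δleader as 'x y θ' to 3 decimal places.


-2.000 -33.000 14.000

axis x: (-1.000 − 1) / (1) = -2.000
axis y: (-49.500 − 0) / (3/2) = -33.000
axis θ: (13.000 − -1) / (1) = 14.000


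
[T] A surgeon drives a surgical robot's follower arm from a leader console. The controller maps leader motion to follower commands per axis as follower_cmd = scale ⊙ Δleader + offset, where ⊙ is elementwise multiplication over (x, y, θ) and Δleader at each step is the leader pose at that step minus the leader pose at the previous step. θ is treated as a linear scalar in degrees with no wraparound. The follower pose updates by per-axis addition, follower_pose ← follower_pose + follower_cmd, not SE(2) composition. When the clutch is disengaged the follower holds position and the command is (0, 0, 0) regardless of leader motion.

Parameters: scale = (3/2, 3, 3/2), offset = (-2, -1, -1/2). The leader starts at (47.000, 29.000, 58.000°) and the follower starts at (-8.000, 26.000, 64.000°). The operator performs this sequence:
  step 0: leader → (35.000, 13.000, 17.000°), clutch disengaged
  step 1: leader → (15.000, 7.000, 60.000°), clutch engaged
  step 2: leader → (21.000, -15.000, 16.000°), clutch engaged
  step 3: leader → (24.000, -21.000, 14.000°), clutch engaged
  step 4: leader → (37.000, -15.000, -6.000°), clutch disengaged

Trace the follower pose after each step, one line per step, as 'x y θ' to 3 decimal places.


step 0: Δleader=(-12.000, -16.000, -41.000°), disengaged; cmd=(0,0,0) → follower holds at (-8.000, 26.000, 64.000°)
step 1: Δleader=(-20.000, -6.000, 43.000°), engaged; cmd=(-32.000, -19.000, 64.000°) → follower=(-40.000, 7.000, 128.000°)
step 2: Δleader=(6.000, -22.000, -44.000°), engaged; cmd=(7.000, -67.000, -66.500°) → follower=(-33.000, -60.000, 61.500°)
step 3: Δleader=(3.000, -6.000, -2.000°), engaged; cmd=(2.500, -19.000, -3.500°) → follower=(-30.500, -79.000, 58.000°)
step 4: Δleader=(13.000, 6.000, -20.000°), disengaged; cmd=(0,0,0) → follower holds at (-30.500, -79.000, 58.000°)

-8.000 26.000 64.000
-40.000 7.000 128.000
-33.000 -60.000 61.500
-30.500 -79.000 58.000
-30.500 -79.000 58.000


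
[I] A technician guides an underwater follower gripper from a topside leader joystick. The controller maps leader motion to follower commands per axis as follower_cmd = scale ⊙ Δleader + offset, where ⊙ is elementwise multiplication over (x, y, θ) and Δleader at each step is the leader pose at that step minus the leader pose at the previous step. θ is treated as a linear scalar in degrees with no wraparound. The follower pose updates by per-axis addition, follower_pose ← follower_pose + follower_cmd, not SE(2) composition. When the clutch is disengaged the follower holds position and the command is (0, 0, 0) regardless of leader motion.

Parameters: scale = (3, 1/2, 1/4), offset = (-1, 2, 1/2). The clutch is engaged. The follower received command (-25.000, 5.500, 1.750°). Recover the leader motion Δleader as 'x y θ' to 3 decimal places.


axis x: (-25.000 − -1) / (3) = -8.000
axis y: (5.500 − 2) / (1/2) = 7.000
axis θ: (1.750 − 1/2) / (1/4) = 5.000

-8.000 7.000 5.000


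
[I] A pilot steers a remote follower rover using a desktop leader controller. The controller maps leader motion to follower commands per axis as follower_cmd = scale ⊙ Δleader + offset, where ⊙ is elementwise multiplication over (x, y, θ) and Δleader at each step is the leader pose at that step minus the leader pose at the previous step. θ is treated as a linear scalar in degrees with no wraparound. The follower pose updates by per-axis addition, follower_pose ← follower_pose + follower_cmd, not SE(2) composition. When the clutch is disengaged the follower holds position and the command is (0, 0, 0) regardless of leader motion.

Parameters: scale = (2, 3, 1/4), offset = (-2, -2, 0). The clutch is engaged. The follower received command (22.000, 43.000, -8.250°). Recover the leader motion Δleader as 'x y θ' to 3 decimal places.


12.000 15.000 -33.000

axis x: (22.000 − -2) / (2) = 12.000
axis y: (43.000 − -2) / (3) = 15.000
axis θ: (-8.250 − 0) / (1/4) = -33.000


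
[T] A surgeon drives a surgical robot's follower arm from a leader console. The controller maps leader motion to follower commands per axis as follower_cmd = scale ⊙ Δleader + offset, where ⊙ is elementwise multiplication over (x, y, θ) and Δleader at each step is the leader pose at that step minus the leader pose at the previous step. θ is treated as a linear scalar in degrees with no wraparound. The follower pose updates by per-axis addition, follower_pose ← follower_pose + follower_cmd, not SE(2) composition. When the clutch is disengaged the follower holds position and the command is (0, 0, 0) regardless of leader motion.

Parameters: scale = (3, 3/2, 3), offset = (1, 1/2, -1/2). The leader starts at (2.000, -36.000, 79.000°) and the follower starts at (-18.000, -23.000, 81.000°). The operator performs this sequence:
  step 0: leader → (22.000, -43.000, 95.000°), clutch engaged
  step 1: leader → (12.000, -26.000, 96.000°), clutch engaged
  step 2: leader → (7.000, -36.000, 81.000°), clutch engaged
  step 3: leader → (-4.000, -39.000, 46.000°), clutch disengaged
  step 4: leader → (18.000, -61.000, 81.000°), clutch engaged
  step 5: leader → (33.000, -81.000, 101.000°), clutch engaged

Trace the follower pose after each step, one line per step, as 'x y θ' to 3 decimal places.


43.000 -33.000 128.500
14.000 -7.000 131.000
0.000 -21.500 85.500
0.000 -21.500 85.500
67.000 -54.000 190.000
113.000 -83.500 249.500

step 0: Δleader=(20.000, -7.000, 16.000°), engaged; cmd=(61.000, -10.000, 47.500°) → follower=(43.000, -33.000, 128.500°)
step 1: Δleader=(-10.000, 17.000, 1.000°), engaged; cmd=(-29.000, 26.000, 2.500°) → follower=(14.000, -7.000, 131.000°)
step 2: Δleader=(-5.000, -10.000, -15.000°), engaged; cmd=(-14.000, -14.500, -45.500°) → follower=(0.000, -21.500, 85.500°)
step 3: Δleader=(-11.000, -3.000, -35.000°), disengaged; cmd=(0,0,0) → follower holds at (0.000, -21.500, 85.500°)
step 4: Δleader=(22.000, -22.000, 35.000°), engaged; cmd=(67.000, -32.500, 104.500°) → follower=(67.000, -54.000, 190.000°)
step 5: Δleader=(15.000, -20.000, 20.000°), engaged; cmd=(46.000, -29.500, 59.500°) → follower=(113.000, -83.500, 249.500°)


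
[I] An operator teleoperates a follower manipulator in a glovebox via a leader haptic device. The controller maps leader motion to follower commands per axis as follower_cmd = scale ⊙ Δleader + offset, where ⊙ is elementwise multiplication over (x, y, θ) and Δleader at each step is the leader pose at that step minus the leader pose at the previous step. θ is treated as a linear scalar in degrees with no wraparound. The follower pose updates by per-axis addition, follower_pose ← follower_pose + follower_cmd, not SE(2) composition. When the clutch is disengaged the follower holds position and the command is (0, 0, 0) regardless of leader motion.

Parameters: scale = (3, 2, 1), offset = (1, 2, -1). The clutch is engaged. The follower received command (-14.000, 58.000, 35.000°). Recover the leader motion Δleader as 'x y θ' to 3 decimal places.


-5.000 28.000 36.000

axis x: (-14.000 − 1) / (3) = -5.000
axis y: (58.000 − 2) / (2) = 28.000
axis θ: (35.000 − -1) / (1) = 36.000


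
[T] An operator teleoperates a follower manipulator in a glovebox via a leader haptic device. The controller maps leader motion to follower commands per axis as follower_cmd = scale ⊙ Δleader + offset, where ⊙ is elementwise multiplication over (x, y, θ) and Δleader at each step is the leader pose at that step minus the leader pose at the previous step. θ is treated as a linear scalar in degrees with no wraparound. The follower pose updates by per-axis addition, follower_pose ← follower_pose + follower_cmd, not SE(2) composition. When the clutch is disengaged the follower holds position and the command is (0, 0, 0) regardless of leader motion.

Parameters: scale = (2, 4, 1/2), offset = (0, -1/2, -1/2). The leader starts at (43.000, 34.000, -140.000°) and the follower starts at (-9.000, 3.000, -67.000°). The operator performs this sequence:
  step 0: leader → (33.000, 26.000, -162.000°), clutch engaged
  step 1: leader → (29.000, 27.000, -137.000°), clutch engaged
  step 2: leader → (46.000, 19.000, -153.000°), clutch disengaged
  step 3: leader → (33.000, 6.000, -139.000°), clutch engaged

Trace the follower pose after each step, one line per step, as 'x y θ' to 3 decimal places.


step 0: Δleader=(-10.000, -8.000, -22.000°), engaged; cmd=(-20.000, -32.500, -11.500°) → follower=(-29.000, -29.500, -78.500°)
step 1: Δleader=(-4.000, 1.000, 25.000°), engaged; cmd=(-8.000, 3.500, 12.000°) → follower=(-37.000, -26.000, -66.500°)
step 2: Δleader=(17.000, -8.000, -16.000°), disengaged; cmd=(0,0,0) → follower holds at (-37.000, -26.000, -66.500°)
step 3: Δleader=(-13.000, -13.000, 14.000°), engaged; cmd=(-26.000, -52.500, 6.500°) → follower=(-63.000, -78.500, -60.000°)

-29.000 -29.500 -78.500
-37.000 -26.000 -66.500
-37.000 -26.000 -66.500
-63.000 -78.500 -60.000


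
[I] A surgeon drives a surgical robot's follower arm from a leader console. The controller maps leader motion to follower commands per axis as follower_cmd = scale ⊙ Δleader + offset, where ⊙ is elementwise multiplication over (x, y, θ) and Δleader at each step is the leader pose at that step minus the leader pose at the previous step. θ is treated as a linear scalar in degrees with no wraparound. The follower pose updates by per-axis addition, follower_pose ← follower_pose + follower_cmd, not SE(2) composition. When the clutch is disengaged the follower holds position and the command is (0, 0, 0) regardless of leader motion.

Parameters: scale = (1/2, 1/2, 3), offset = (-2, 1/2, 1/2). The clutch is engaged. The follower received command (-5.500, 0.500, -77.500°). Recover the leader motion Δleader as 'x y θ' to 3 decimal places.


-7.000 0.000 -26.000

axis x: (-5.500 − -2) / (1/2) = -7.000
axis y: (0.500 − 1/2) / (1/2) = 0.000
axis θ: (-77.500 − 1/2) / (3) = -26.000


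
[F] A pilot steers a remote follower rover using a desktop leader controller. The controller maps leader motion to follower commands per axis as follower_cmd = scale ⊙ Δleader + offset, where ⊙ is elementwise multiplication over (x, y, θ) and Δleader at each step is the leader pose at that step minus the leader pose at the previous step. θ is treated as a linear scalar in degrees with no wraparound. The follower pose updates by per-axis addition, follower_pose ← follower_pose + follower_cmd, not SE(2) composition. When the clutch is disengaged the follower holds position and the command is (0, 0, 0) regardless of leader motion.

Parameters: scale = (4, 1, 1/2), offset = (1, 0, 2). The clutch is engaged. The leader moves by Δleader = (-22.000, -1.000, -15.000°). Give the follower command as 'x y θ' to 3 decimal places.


-87.000 -1.000 -5.500

axis x: 4·-22.000 + 1 = -87.000
axis y: 1·-1.000 + 0 = -1.000
axis θ: 1/2·-15.000 + 2 = -5.500


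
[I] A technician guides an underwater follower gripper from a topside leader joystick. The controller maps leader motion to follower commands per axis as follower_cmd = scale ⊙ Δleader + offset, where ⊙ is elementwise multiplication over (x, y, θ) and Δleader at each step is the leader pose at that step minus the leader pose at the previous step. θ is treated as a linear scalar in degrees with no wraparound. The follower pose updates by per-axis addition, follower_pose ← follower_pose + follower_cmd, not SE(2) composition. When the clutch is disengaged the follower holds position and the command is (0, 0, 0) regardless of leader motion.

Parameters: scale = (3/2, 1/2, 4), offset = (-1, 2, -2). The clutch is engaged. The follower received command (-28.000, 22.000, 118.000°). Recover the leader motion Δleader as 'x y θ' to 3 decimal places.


-18.000 40.000 30.000

axis x: (-28.000 − -1) / (3/2) = -18.000
axis y: (22.000 − 2) / (1/2) = 40.000
axis θ: (118.000 − -2) / (4) = 30.000


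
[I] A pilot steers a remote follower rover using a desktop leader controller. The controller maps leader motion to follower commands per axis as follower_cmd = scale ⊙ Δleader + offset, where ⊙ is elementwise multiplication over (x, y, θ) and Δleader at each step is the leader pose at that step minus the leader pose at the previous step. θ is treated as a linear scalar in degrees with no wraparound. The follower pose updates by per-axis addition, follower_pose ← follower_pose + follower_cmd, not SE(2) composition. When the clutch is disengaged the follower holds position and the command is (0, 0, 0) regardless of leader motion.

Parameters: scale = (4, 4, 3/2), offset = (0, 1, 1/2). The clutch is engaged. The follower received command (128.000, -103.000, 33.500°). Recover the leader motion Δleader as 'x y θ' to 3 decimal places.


axis x: (128.000 − 0) / (4) = 32.000
axis y: (-103.000 − 1) / (4) = -26.000
axis θ: (33.500 − 1/2) / (3/2) = 22.000

32.000 -26.000 22.000


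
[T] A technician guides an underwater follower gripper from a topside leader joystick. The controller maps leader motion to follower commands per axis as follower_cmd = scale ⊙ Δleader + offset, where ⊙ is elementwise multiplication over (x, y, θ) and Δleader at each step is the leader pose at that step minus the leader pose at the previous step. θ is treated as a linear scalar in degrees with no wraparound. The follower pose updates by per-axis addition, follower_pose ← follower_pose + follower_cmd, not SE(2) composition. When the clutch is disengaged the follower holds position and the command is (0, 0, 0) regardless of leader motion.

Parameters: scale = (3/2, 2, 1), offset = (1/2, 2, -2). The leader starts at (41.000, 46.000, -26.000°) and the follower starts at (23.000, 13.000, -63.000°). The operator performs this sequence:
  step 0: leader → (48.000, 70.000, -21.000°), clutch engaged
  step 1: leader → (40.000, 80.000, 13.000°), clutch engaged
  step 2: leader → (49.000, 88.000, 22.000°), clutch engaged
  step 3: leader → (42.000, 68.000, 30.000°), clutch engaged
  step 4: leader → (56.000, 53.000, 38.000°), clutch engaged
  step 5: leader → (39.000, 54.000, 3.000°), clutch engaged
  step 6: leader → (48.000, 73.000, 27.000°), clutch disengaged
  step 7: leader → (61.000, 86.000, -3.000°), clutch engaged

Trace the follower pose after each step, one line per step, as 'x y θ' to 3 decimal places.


step 0: Δleader=(7.000, 24.000, 5.000°), engaged; cmd=(11.000, 50.000, 3.000°) → follower=(34.000, 63.000, -60.000°)
step 1: Δleader=(-8.000, 10.000, 34.000°), engaged; cmd=(-11.500, 22.000, 32.000°) → follower=(22.500, 85.000, -28.000°)
step 2: Δleader=(9.000, 8.000, 9.000°), engaged; cmd=(14.000, 18.000, 7.000°) → follower=(36.500, 103.000, -21.000°)
step 3: Δleader=(-7.000, -20.000, 8.000°), engaged; cmd=(-10.000, -38.000, 6.000°) → follower=(26.500, 65.000, -15.000°)
step 4: Δleader=(14.000, -15.000, 8.000°), engaged; cmd=(21.500, -28.000, 6.000°) → follower=(48.000, 37.000, -9.000°)
step 5: Δleader=(-17.000, 1.000, -35.000°), engaged; cmd=(-25.000, 4.000, -37.000°) → follower=(23.000, 41.000, -46.000°)
step 6: Δleader=(9.000, 19.000, 24.000°), disengaged; cmd=(0,0,0) → follower holds at (23.000, 41.000, -46.000°)
step 7: Δleader=(13.000, 13.000, -30.000°), engaged; cmd=(20.000, 28.000, -32.000°) → follower=(43.000, 69.000, -78.000°)

34.000 63.000 -60.000
22.500 85.000 -28.000
36.500 103.000 -21.000
26.500 65.000 -15.000
48.000 37.000 -9.000
23.000 41.000 -46.000
23.000 41.000 -46.000
43.000 69.000 -78.000


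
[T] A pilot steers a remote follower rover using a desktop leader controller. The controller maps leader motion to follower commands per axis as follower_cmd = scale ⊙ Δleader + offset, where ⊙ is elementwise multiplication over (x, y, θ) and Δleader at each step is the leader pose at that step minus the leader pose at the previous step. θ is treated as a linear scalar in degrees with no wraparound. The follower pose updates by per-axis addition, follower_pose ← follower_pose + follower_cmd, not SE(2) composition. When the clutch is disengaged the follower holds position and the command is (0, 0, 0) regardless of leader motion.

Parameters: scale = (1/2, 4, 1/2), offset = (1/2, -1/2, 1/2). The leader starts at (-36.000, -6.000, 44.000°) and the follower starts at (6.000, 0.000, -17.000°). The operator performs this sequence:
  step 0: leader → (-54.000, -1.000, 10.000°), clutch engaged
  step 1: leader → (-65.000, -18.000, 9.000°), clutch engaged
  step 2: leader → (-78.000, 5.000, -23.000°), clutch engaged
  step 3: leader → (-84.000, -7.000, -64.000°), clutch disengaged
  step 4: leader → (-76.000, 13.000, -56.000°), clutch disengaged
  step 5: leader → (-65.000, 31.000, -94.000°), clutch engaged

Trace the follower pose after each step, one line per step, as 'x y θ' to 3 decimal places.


-2.500 19.500 -33.500
-7.500 -49.000 -33.500
-13.500 42.500 -49.000
-13.500 42.500 -49.000
-13.500 42.500 -49.000
-7.500 114.000 -67.500

step 0: Δleader=(-18.000, 5.000, -34.000°), engaged; cmd=(-8.500, 19.500, -16.500°) → follower=(-2.500, 19.500, -33.500°)
step 1: Δleader=(-11.000, -17.000, -1.000°), engaged; cmd=(-5.000, -68.500, 0.000°) → follower=(-7.500, -49.000, -33.500°)
step 2: Δleader=(-13.000, 23.000, -32.000°), engaged; cmd=(-6.000, 91.500, -15.500°) → follower=(-13.500, 42.500, -49.000°)
step 3: Δleader=(-6.000, -12.000, -41.000°), disengaged; cmd=(0,0,0) → follower holds at (-13.500, 42.500, -49.000°)
step 4: Δleader=(8.000, 20.000, 8.000°), disengaged; cmd=(0,0,0) → follower holds at (-13.500, 42.500, -49.000°)
step 5: Δleader=(11.000, 18.000, -38.000°), engaged; cmd=(6.000, 71.500, -18.500°) → follower=(-7.500, 114.000, -67.500°)


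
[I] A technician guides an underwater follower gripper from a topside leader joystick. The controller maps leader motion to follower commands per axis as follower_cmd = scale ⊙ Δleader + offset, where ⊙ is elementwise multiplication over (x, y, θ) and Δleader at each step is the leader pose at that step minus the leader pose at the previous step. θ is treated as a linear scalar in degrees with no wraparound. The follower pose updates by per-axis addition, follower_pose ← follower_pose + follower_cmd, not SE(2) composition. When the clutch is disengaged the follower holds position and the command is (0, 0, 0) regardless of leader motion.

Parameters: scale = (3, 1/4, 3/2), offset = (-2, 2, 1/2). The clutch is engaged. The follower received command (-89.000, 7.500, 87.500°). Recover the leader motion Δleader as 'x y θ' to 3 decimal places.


axis x: (-89.000 − -2) / (3) = -29.000
axis y: (7.500 − 2) / (1/4) = 22.000
axis θ: (87.500 − 1/2) / (3/2) = 58.000

-29.000 22.000 58.000


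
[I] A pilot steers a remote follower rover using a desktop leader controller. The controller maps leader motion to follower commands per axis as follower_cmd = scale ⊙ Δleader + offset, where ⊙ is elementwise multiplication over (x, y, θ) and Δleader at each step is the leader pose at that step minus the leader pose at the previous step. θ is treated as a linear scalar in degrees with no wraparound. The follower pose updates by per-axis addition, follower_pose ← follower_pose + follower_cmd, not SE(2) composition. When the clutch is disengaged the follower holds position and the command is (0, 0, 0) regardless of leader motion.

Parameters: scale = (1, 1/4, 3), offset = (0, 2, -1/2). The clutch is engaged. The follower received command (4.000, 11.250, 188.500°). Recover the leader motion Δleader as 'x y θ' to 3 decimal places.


4.000 37.000 63.000

axis x: (4.000 − 0) / (1) = 4.000
axis y: (11.250 − 2) / (1/4) = 37.000
axis θ: (188.500 − -1/2) / (3) = 63.000


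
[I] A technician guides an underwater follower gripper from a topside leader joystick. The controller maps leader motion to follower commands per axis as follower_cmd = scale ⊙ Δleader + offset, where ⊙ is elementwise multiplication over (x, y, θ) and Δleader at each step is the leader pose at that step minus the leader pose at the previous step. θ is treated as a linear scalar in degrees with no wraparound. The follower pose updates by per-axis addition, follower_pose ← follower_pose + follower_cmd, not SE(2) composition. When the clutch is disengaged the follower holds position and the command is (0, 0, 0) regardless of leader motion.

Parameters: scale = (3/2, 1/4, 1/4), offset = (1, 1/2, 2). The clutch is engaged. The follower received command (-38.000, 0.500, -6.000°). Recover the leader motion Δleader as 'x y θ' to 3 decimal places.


axis x: (-38.000 − 1) / (3/2) = -26.000
axis y: (0.500 − 1/2) / (1/4) = 0.000
axis θ: (-6.000 − 2) / (1/4) = -32.000

-26.000 0.000 -32.000


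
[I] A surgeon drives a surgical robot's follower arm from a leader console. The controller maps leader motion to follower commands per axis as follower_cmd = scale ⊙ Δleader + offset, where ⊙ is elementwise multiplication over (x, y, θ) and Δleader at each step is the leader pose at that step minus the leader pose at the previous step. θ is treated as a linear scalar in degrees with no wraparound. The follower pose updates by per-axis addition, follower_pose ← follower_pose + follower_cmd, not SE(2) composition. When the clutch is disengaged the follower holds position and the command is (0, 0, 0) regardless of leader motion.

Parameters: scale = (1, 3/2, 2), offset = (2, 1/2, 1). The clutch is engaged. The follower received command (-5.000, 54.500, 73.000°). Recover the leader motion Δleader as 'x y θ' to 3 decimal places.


-7.000 36.000 36.000

axis x: (-5.000 − 2) / (1) = -7.000
axis y: (54.500 − 1/2) / (3/2) = 36.000
axis θ: (73.000 − 1) / (2) = 36.000


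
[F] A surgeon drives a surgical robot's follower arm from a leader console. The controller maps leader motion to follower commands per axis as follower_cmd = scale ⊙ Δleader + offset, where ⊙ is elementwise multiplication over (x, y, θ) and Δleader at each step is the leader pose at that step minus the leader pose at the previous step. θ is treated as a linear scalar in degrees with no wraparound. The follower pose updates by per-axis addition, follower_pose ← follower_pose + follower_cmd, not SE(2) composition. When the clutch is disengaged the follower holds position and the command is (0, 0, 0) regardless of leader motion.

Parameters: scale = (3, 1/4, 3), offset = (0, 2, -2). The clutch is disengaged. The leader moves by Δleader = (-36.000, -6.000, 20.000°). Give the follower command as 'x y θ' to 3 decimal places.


0.000 0.000 0.000

clutch disengaged → follower holds; cmd = (0, 0, 0)


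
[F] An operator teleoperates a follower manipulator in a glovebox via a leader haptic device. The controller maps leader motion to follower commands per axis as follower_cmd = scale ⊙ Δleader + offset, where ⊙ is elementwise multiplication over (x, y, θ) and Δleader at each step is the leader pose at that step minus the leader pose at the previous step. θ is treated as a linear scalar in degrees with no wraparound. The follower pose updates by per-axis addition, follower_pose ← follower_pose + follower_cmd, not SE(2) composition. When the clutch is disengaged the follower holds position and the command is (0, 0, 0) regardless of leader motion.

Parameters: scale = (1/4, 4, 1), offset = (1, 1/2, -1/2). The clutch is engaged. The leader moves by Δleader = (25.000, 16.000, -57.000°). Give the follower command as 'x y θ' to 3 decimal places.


axis x: 1/4·25.000 + 1 = 7.250
axis y: 4·16.000 + 1/2 = 64.500
axis θ: 1·-57.000 + -1/2 = -57.500

7.250 64.500 -57.500


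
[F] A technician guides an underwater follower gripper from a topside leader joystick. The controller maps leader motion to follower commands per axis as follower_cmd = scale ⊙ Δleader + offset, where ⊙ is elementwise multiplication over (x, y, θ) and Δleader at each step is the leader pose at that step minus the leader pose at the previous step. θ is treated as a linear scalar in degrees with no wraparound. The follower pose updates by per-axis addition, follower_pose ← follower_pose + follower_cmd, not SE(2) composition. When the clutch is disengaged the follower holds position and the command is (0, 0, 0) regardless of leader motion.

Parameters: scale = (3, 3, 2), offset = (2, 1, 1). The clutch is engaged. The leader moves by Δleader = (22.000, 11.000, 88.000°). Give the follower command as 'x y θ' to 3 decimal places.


axis x: 3·22.000 + 2 = 68.000
axis y: 3·11.000 + 1 = 34.000
axis θ: 2·88.000 + 1 = 177.000

68.000 34.000 177.000


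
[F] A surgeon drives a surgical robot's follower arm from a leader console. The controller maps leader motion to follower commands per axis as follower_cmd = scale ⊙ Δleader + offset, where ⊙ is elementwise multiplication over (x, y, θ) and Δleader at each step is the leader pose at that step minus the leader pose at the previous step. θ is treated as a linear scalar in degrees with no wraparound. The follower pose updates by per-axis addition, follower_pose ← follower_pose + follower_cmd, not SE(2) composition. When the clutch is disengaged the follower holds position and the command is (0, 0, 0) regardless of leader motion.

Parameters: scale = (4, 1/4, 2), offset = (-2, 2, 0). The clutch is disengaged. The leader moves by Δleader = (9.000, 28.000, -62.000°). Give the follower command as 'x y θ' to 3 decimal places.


clutch disengaged → follower holds; cmd = (0, 0, 0)

0.000 0.000 0.000


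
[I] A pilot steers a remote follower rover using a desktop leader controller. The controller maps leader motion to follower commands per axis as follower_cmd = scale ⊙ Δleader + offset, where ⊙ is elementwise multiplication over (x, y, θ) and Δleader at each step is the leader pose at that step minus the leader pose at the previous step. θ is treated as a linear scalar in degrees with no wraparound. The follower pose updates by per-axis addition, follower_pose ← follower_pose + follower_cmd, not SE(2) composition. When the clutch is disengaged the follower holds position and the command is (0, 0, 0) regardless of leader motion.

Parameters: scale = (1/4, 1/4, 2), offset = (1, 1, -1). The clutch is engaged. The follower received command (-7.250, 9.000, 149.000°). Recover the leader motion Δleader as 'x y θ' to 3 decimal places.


axis x: (-7.250 − 1) / (1/4) = -33.000
axis y: (9.000 − 1) / (1/4) = 32.000
axis θ: (149.000 − -1) / (2) = 75.000

-33.000 32.000 75.000


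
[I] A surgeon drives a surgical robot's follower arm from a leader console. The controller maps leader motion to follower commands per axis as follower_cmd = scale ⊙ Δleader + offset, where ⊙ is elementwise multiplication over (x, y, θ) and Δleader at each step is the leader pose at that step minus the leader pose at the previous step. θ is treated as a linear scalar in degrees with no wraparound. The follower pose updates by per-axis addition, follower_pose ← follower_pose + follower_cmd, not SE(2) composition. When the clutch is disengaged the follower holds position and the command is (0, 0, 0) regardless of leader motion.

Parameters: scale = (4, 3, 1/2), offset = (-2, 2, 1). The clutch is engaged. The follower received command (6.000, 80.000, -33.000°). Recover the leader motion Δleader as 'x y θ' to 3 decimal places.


axis x: (6.000 − -2) / (4) = 2.000
axis y: (80.000 − 2) / (3) = 26.000
axis θ: (-33.000 − 1) / (1/2) = -68.000

2.000 26.000 -68.000


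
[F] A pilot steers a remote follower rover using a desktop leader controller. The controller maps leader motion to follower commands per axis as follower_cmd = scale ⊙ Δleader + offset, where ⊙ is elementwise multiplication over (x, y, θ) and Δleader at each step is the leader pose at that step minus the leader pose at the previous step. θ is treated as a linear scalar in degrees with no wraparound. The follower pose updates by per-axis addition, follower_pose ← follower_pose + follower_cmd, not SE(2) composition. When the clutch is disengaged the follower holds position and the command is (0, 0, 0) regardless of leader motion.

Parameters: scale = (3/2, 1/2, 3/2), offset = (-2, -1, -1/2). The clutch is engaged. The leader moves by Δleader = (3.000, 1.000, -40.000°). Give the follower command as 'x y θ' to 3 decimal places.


axis x: 3/2·3.000 + -2 = 2.500
axis y: 1/2·1.000 + -1 = -0.500
axis θ: 3/2·-40.000 + -1/2 = -60.500

2.500 -0.500 -60.500


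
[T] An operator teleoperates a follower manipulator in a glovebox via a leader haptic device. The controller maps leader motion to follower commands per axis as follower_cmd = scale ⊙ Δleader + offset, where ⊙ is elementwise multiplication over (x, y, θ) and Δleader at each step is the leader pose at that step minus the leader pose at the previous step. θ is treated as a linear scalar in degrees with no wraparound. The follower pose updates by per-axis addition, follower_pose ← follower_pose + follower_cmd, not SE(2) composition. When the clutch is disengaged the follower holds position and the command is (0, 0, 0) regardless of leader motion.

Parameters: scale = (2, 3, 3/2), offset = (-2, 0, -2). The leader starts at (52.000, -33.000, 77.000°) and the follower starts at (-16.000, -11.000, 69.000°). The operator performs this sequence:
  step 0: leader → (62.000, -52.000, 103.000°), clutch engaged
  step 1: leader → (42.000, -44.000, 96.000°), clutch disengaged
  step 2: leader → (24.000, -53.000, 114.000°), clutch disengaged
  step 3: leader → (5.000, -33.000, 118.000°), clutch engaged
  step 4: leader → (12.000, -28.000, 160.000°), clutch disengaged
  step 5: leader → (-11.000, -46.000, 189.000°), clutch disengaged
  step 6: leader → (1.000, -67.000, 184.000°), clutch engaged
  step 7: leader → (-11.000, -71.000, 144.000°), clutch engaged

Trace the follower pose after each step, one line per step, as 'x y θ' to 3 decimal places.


step 0: Δleader=(10.000, -19.000, 26.000°), engaged; cmd=(18.000, -57.000, 37.000°) → follower=(2.000, -68.000, 106.000°)
step 1: Δleader=(-20.000, 8.000, -7.000°), disengaged; cmd=(0,0,0) → follower holds at (2.000, -68.000, 106.000°)
step 2: Δleader=(-18.000, -9.000, 18.000°), disengaged; cmd=(0,0,0) → follower holds at (2.000, -68.000, 106.000°)
step 3: Δleader=(-19.000, 20.000, 4.000°), engaged; cmd=(-40.000, 60.000, 4.000°) → follower=(-38.000, -8.000, 110.000°)
step 4: Δleader=(7.000, 5.000, 42.000°), disengaged; cmd=(0,0,0) → follower holds at (-38.000, -8.000, 110.000°)
step 5: Δleader=(-23.000, -18.000, 29.000°), disengaged; cmd=(0,0,0) → follower holds at (-38.000, -8.000, 110.000°)
step 6: Δleader=(12.000, -21.000, -5.000°), engaged; cmd=(22.000, -63.000, -9.500°) → follower=(-16.000, -71.000, 100.500°)
step 7: Δleader=(-12.000, -4.000, -40.000°), engaged; cmd=(-26.000, -12.000, -62.000°) → follower=(-42.000, -83.000, 38.500°)

2.000 -68.000 106.000
2.000 -68.000 106.000
2.000 -68.000 106.000
-38.000 -8.000 110.000
-38.000 -8.000 110.000
-38.000 -8.000 110.000
-16.000 -71.000 100.500
-42.000 -83.000 38.500


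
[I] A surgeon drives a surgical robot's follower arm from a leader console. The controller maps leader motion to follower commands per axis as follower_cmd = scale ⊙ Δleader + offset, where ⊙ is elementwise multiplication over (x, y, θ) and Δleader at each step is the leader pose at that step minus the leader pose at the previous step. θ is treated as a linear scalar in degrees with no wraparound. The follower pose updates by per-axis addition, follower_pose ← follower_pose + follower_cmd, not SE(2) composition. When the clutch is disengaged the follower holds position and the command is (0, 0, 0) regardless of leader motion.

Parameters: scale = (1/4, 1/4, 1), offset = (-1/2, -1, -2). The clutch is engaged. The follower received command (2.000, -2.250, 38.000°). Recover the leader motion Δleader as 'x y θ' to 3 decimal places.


10.000 -5.000 40.000

axis x: (2.000 − -1/2) / (1/4) = 10.000
axis y: (-2.250 − -1) / (1/4) = -5.000
axis θ: (38.000 − -2) / (1) = 40.000


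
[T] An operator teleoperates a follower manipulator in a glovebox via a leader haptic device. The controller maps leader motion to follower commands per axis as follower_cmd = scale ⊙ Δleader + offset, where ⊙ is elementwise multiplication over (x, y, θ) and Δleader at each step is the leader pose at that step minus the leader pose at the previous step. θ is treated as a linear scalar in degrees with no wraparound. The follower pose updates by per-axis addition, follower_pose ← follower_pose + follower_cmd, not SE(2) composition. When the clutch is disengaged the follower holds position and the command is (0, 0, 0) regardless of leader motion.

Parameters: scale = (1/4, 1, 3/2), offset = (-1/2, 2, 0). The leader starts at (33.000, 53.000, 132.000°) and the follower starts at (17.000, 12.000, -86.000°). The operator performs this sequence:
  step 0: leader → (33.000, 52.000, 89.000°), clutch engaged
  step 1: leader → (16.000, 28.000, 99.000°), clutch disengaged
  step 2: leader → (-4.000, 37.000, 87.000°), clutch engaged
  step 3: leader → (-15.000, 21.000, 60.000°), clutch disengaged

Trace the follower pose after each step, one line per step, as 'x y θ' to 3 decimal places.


16.500 13.000 -150.500
16.500 13.000 -150.500
11.000 24.000 -168.500
11.000 24.000 -168.500

step 0: Δleader=(0.000, -1.000, -43.000°), engaged; cmd=(-0.500, 1.000, -64.500°) → follower=(16.500, 13.000, -150.500°)
step 1: Δleader=(-17.000, -24.000, 10.000°), disengaged; cmd=(0,0,0) → follower holds at (16.500, 13.000, -150.500°)
step 2: Δleader=(-20.000, 9.000, -12.000°), engaged; cmd=(-5.500, 11.000, -18.000°) → follower=(11.000, 24.000, -168.500°)
step 3: Δleader=(-11.000, -16.000, -27.000°), disengaged; cmd=(0,0,0) → follower holds at (11.000, 24.000, -168.500°)
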